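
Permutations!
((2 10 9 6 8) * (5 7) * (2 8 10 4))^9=(10)(2 4)(5 7)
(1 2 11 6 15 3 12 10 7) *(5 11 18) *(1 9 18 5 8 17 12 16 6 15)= (1 2 5 11 15 3 16 6)(7 9 18 8 17 12 10)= [0, 2, 5, 16, 4, 11, 1, 9, 17, 18, 7, 15, 10, 13, 14, 3, 6, 12, 8]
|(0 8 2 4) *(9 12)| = 4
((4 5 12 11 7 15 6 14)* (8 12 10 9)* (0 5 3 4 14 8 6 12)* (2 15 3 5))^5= (0 7 9 15 4 8 11 10 2 3 6 12 5)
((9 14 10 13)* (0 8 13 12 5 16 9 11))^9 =(0 8 13 11)(5 14)(9 12)(10 16)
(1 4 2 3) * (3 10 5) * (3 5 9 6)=(1 4 2 10 9 6 3)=[0, 4, 10, 1, 2, 5, 3, 7, 8, 6, 9]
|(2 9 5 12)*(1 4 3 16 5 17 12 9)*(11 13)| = |(1 4 3 16 5 9 17 12 2)(11 13)| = 18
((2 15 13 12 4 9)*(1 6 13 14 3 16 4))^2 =((1 6 13 12)(2 15 14 3 16 4 9))^2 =(1 13)(2 14 16 9 15 3 4)(6 12)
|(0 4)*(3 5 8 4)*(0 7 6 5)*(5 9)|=6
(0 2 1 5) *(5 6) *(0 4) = (0 2 1 6 5 4) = [2, 6, 1, 3, 0, 4, 5]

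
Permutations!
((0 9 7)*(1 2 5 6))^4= (0 9 7)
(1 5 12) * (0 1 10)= (0 1 5 12 10)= [1, 5, 2, 3, 4, 12, 6, 7, 8, 9, 0, 11, 10]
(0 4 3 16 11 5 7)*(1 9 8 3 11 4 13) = (0 13 1 9 8 3 16 4 11 5 7) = [13, 9, 2, 16, 11, 7, 6, 0, 3, 8, 10, 5, 12, 1, 14, 15, 4]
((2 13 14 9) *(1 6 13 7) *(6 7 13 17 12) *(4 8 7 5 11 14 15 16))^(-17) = (1 15 11 4 9 7 13 5 16 14 8 2)(6 17 12)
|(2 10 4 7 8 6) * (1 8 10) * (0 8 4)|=|(0 8 6 2 1 4 7 10)|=8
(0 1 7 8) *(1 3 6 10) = (0 3 6 10 1 7 8) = [3, 7, 2, 6, 4, 5, 10, 8, 0, 9, 1]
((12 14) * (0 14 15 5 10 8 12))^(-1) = ((0 14)(5 10 8 12 15))^(-1) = (0 14)(5 15 12 8 10)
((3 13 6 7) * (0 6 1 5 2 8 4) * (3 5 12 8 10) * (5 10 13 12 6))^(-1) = ((0 5 2 13 1 6 7 10 3 12 8 4))^(-1) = (0 4 8 12 3 10 7 6 1 13 2 5)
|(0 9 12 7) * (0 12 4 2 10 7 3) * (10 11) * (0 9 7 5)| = |(0 7 12 3 9 4 2 11 10 5)| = 10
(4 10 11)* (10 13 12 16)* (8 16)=(4 13 12 8 16 10 11)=[0, 1, 2, 3, 13, 5, 6, 7, 16, 9, 11, 4, 8, 12, 14, 15, 10]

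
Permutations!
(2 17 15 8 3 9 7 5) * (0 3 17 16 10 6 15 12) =(0 3 9 7 5 2 16 10 6 15 8 17 12) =[3, 1, 16, 9, 4, 2, 15, 5, 17, 7, 6, 11, 0, 13, 14, 8, 10, 12]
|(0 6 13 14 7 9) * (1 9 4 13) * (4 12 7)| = 12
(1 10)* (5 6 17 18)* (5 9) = (1 10)(5 6 17 18 9) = [0, 10, 2, 3, 4, 6, 17, 7, 8, 5, 1, 11, 12, 13, 14, 15, 16, 18, 9]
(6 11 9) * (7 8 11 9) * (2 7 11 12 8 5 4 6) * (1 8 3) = [0, 8, 7, 1, 6, 4, 9, 5, 12, 2, 10, 11, 3] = (1 8 12 3)(2 7 5 4 6 9)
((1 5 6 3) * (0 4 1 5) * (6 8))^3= (3 6 8 5)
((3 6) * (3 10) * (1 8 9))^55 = ((1 8 9)(3 6 10))^55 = (1 8 9)(3 6 10)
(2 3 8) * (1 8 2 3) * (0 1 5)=(0 1 8 3 2 5)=[1, 8, 5, 2, 4, 0, 6, 7, 3]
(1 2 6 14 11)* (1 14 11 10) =(1 2 6 11 14 10) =[0, 2, 6, 3, 4, 5, 11, 7, 8, 9, 1, 14, 12, 13, 10]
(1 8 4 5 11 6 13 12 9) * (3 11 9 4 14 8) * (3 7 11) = (1 7 11 6 13 12 4 5 9)(8 14) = [0, 7, 2, 3, 5, 9, 13, 11, 14, 1, 10, 6, 4, 12, 8]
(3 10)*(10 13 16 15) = (3 13 16 15 10) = [0, 1, 2, 13, 4, 5, 6, 7, 8, 9, 3, 11, 12, 16, 14, 10, 15]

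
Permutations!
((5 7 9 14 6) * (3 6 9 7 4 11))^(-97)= (3 4 6 11 5)(9 14)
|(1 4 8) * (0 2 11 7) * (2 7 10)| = 6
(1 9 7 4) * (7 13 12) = (1 9 13 12 7 4) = [0, 9, 2, 3, 1, 5, 6, 4, 8, 13, 10, 11, 7, 12]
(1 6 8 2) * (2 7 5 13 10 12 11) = (1 6 8 7 5 13 10 12 11 2) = [0, 6, 1, 3, 4, 13, 8, 5, 7, 9, 12, 2, 11, 10]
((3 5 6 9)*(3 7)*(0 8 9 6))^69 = ((0 8 9 7 3 5))^69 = (0 7)(3 8)(5 9)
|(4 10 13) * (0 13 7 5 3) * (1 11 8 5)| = 10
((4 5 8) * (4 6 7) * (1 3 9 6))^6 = (1 5 7 9)(3 8 4 6)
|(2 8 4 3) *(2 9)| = 5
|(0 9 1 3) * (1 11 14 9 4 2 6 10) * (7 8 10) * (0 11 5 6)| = 30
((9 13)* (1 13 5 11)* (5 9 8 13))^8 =(13)(1 11 5)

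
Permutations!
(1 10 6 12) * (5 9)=(1 10 6 12)(5 9)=[0, 10, 2, 3, 4, 9, 12, 7, 8, 5, 6, 11, 1]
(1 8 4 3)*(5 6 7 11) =(1 8 4 3)(5 6 7 11) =[0, 8, 2, 1, 3, 6, 7, 11, 4, 9, 10, 5]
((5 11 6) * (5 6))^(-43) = (5 11)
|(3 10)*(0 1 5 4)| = 4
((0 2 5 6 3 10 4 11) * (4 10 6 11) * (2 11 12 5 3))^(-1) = (0 11)(2 6 3)(5 12)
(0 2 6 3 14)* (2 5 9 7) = (0 5 9 7 2 6 3 14) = [5, 1, 6, 14, 4, 9, 3, 2, 8, 7, 10, 11, 12, 13, 0]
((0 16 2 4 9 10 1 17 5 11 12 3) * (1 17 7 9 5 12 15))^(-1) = ((0 16 2 4 5 11 15 1 7 9 10 17 12 3))^(-1) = (0 3 12 17 10 9 7 1 15 11 5 4 2 16)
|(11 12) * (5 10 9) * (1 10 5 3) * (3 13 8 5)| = |(1 10 9 13 8 5 3)(11 12)| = 14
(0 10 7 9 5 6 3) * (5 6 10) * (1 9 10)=[5, 9, 2, 0, 4, 1, 3, 10, 8, 6, 7]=(0 5 1 9 6 3)(7 10)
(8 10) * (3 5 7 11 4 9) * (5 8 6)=(3 8 10 6 5 7 11 4 9)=[0, 1, 2, 8, 9, 7, 5, 11, 10, 3, 6, 4]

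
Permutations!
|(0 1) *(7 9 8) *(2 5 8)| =10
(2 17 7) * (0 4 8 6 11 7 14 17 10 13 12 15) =(0 4 8 6 11 7 2 10 13 12 15)(14 17) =[4, 1, 10, 3, 8, 5, 11, 2, 6, 9, 13, 7, 15, 12, 17, 0, 16, 14]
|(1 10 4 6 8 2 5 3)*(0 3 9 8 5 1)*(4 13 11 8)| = |(0 3)(1 10 13 11 8 2)(4 6 5 9)| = 12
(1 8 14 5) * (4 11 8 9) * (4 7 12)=(1 9 7 12 4 11 8 14 5)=[0, 9, 2, 3, 11, 1, 6, 12, 14, 7, 10, 8, 4, 13, 5]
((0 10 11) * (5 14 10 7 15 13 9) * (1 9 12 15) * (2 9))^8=((0 7 1 2 9 5 14 10 11)(12 15 13))^8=(0 11 10 14 5 9 2 1 7)(12 13 15)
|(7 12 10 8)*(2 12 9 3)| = |(2 12 10 8 7 9 3)| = 7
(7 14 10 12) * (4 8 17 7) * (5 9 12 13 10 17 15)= (4 8 15 5 9 12)(7 14 17)(10 13)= [0, 1, 2, 3, 8, 9, 6, 14, 15, 12, 13, 11, 4, 10, 17, 5, 16, 7]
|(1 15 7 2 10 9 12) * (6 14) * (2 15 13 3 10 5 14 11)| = |(1 13 3 10 9 12)(2 5 14 6 11)(7 15)| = 30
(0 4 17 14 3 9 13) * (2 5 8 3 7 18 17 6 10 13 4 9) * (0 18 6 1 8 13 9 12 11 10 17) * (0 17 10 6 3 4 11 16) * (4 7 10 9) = (0 12 16)(1 8 7 3 2 5 13 18 17 14 10 4)(6 9 11) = [12, 8, 5, 2, 1, 13, 9, 3, 7, 11, 4, 6, 16, 18, 10, 15, 0, 14, 17]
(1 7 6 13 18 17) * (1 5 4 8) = (1 7 6 13 18 17 5 4 8) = [0, 7, 2, 3, 8, 4, 13, 6, 1, 9, 10, 11, 12, 18, 14, 15, 16, 5, 17]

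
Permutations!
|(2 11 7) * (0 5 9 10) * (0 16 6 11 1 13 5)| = 10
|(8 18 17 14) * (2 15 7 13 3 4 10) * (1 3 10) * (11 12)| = 60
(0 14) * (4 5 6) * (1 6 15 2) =(0 14)(1 6 4 5 15 2) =[14, 6, 1, 3, 5, 15, 4, 7, 8, 9, 10, 11, 12, 13, 0, 2]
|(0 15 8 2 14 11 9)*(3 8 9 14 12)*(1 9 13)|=20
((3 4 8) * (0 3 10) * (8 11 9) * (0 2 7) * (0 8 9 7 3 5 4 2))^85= (0 5 4 11 7 8 10)(2 3)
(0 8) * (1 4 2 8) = (0 1 4 2 8) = [1, 4, 8, 3, 2, 5, 6, 7, 0]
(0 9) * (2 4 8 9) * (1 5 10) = (0 2 4 8 9)(1 5 10) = [2, 5, 4, 3, 8, 10, 6, 7, 9, 0, 1]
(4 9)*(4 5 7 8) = (4 9 5 7 8) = [0, 1, 2, 3, 9, 7, 6, 8, 4, 5]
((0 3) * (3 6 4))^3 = (0 3 4 6)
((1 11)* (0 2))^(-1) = ((0 2)(1 11))^(-1) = (0 2)(1 11)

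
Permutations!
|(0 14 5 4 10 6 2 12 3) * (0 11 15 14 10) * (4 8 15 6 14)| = |(0 10 14 5 8 15 4)(2 12 3 11 6)| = 35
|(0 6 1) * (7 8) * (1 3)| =|(0 6 3 1)(7 8)| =4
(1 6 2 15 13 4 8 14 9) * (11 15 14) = [0, 6, 14, 3, 8, 5, 2, 7, 11, 1, 10, 15, 12, 4, 9, 13] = (1 6 2 14 9)(4 8 11 15 13)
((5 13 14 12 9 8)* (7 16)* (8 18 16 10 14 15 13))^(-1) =(5 8)(7 16 18 9 12 14 10)(13 15)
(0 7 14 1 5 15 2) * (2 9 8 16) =(0 7 14 1 5 15 9 8 16 2) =[7, 5, 0, 3, 4, 15, 6, 14, 16, 8, 10, 11, 12, 13, 1, 9, 2]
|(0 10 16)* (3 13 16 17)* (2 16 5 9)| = 9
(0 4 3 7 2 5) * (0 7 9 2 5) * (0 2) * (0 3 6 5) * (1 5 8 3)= (0 4 6 8 3 9 1 5 7)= [4, 5, 2, 9, 6, 7, 8, 0, 3, 1]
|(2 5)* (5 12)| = 3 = |(2 12 5)|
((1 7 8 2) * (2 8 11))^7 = ((1 7 11 2))^7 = (1 2 11 7)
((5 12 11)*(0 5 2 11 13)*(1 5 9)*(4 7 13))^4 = ((0 9 1 5 12 4 7 13)(2 11))^4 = (0 12)(1 7)(4 9)(5 13)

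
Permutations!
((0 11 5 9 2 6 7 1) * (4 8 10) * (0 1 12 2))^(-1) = ((0 11 5 9)(2 6 7 12)(4 8 10))^(-1) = (0 9 5 11)(2 12 7 6)(4 10 8)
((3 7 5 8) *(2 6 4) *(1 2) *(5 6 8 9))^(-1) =((1 2 8 3 7 6 4)(5 9))^(-1) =(1 4 6 7 3 8 2)(5 9)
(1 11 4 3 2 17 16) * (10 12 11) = [0, 10, 17, 2, 3, 5, 6, 7, 8, 9, 12, 4, 11, 13, 14, 15, 1, 16] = (1 10 12 11 4 3 2 17 16)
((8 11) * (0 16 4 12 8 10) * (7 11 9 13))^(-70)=((0 16 4 12 8 9 13 7 11 10))^(-70)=(16)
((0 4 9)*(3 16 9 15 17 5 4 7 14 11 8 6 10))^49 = ((0 7 14 11 8 6 10 3 16 9)(4 15 17 5))^49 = (0 9 16 3 10 6 8 11 14 7)(4 15 17 5)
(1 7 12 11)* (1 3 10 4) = (1 7 12 11 3 10 4) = [0, 7, 2, 10, 1, 5, 6, 12, 8, 9, 4, 3, 11]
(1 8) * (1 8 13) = [0, 13, 2, 3, 4, 5, 6, 7, 8, 9, 10, 11, 12, 1] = (1 13)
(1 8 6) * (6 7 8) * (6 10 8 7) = [0, 10, 2, 3, 4, 5, 1, 7, 6, 9, 8] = (1 10 8 6)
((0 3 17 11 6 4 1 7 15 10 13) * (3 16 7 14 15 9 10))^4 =((0 16 7 9 10 13)(1 14 15 3 17 11 6 4))^4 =(0 10 7)(1 17)(3 4)(6 15)(9 16 13)(11 14)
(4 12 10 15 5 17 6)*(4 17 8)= [0, 1, 2, 3, 12, 8, 17, 7, 4, 9, 15, 11, 10, 13, 14, 5, 16, 6]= (4 12 10 15 5 8)(6 17)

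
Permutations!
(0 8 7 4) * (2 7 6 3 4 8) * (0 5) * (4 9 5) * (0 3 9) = (0 2 7 8 6 9 5 3) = [2, 1, 7, 0, 4, 3, 9, 8, 6, 5]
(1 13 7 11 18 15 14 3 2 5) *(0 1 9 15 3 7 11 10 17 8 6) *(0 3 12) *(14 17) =(0 1 13 11 18 12)(2 5 9 15 17 8 6 3)(7 10 14) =[1, 13, 5, 2, 4, 9, 3, 10, 6, 15, 14, 18, 0, 11, 7, 17, 16, 8, 12]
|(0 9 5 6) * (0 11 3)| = 6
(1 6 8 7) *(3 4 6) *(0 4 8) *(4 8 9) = (0 8 7 1 3 9 4 6) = [8, 3, 2, 9, 6, 5, 0, 1, 7, 4]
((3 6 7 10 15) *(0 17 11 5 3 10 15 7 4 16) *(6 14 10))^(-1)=(0 16 4 6 15 7 10 14 3 5 11 17)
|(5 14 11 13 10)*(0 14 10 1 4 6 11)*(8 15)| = 10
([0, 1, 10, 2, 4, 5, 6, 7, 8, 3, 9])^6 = (2 9)(3 10)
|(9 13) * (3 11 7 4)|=|(3 11 7 4)(9 13)|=4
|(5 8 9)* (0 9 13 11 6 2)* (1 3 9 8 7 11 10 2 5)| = 60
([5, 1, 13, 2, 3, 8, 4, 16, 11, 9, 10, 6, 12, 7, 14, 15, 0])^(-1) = [16, 1, 3, 4, 6, 0, 11, 13, 5, 9, 10, 8, 12, 2, 14, 15, 7]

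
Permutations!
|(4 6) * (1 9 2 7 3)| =|(1 9 2 7 3)(4 6)| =10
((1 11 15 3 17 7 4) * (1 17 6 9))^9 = ((1 11 15 3 6 9)(4 17 7))^9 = (17)(1 3)(6 11)(9 15)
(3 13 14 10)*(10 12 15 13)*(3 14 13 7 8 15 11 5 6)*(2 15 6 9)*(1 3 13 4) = (1 3 10 14 12 11 5 9 2 15 7 8 6 13 4) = [0, 3, 15, 10, 1, 9, 13, 8, 6, 2, 14, 5, 11, 4, 12, 7]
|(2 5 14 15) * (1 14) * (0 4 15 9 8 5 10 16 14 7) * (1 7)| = |(0 4 15 2 10 16 14 9 8 5 7)| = 11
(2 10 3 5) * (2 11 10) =(3 5 11 10) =[0, 1, 2, 5, 4, 11, 6, 7, 8, 9, 3, 10]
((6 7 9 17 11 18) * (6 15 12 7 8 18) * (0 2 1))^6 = (6 9 15)(7 18 11)(8 17 12)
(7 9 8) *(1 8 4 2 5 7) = (1 8)(2 5 7 9 4) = [0, 8, 5, 3, 2, 7, 6, 9, 1, 4]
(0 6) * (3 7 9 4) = (0 6)(3 7 9 4) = [6, 1, 2, 7, 3, 5, 0, 9, 8, 4]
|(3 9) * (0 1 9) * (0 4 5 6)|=|(0 1 9 3 4 5 6)|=7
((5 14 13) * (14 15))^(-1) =((5 15 14 13))^(-1) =(5 13 14 15)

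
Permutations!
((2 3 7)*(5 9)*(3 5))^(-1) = ((2 5 9 3 7))^(-1) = (2 7 3 9 5)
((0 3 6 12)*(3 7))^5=((0 7 3 6 12))^5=(12)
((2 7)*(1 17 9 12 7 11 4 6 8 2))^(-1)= ((1 17 9 12 7)(2 11 4 6 8))^(-1)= (1 7 12 9 17)(2 8 6 4 11)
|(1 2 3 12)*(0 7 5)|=12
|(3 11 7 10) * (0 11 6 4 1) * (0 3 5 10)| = 12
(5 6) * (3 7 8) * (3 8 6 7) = [0, 1, 2, 3, 4, 7, 5, 6, 8] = (8)(5 7 6)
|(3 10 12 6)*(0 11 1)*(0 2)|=4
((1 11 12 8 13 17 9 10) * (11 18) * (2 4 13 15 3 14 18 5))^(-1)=((1 5 2 4 13 17 9 10)(3 14 18 11 12 8 15))^(-1)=(1 10 9 17 13 4 2 5)(3 15 8 12 11 18 14)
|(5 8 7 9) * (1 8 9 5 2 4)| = 7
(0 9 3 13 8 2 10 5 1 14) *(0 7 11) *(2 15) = (0 9 3 13 8 15 2 10 5 1 14 7 11) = [9, 14, 10, 13, 4, 1, 6, 11, 15, 3, 5, 0, 12, 8, 7, 2]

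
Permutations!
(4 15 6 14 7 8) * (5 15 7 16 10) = (4 7 8)(5 15 6 14 16 10) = [0, 1, 2, 3, 7, 15, 14, 8, 4, 9, 5, 11, 12, 13, 16, 6, 10]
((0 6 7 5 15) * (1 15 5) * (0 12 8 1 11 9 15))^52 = (0 8 15 11 6 1 12 9 7)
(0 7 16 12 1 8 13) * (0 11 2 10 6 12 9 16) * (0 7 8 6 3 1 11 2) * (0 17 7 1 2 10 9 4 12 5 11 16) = (0 8 13 10 3 2 9)(1 6 5 11 17 7)(4 12 16) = [8, 6, 9, 2, 12, 11, 5, 1, 13, 0, 3, 17, 16, 10, 14, 15, 4, 7]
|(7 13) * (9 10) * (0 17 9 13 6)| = 7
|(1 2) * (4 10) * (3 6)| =|(1 2)(3 6)(4 10)| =2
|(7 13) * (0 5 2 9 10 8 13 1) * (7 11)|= |(0 5 2 9 10 8 13 11 7 1)|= 10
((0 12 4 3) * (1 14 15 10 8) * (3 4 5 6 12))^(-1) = ((0 3)(1 14 15 10 8)(5 6 12))^(-1) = (0 3)(1 8 10 15 14)(5 12 6)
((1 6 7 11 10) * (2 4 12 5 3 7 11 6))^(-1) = (1 10 11 6 7 3 5 12 4 2)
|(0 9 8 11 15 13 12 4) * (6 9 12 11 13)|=6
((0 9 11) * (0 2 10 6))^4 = ((0 9 11 2 10 6))^4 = (0 10 11)(2 9 6)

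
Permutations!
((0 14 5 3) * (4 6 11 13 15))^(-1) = ((0 14 5 3)(4 6 11 13 15))^(-1) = (0 3 5 14)(4 15 13 11 6)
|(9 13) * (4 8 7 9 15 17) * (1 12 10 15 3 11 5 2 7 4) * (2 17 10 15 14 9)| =22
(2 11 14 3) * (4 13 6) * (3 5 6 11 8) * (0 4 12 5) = [4, 1, 8, 2, 13, 6, 12, 7, 3, 9, 10, 14, 5, 11, 0] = (0 4 13 11 14)(2 8 3)(5 6 12)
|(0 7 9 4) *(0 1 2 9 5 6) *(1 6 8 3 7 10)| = |(0 10 1 2 9 4 6)(3 7 5 8)| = 28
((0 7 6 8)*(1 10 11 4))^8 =((0 7 6 8)(1 10 11 4))^8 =(11)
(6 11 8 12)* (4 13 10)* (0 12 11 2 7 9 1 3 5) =[12, 3, 7, 5, 13, 0, 2, 9, 11, 1, 4, 8, 6, 10] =(0 12 6 2 7 9 1 3 5)(4 13 10)(8 11)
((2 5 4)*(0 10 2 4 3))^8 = (0 5 10 3 2)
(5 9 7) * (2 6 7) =[0, 1, 6, 3, 4, 9, 7, 5, 8, 2] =(2 6 7 5 9)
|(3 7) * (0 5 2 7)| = 5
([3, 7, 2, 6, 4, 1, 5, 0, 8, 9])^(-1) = [7, 5, 2, 0, 4, 6, 3, 1, 8, 9]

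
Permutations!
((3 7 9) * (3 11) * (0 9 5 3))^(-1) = (0 11 9)(3 5 7)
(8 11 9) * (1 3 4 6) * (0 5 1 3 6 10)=(0 5 1 6 3 4 10)(8 11 9)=[5, 6, 2, 4, 10, 1, 3, 7, 11, 8, 0, 9]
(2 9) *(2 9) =(9) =[0, 1, 2, 3, 4, 5, 6, 7, 8, 9]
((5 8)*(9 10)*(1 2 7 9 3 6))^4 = (1 10 2 3 7 6 9)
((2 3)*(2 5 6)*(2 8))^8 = (2 6 3 8 5) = ((2 3 5 6 8))^8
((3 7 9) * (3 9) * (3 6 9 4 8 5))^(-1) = (3 5 8 4 9 6 7)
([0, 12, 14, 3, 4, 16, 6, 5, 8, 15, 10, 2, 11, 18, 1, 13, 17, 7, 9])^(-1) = [0, 14, 11, 3, 4, 7, 6, 17, 8, 18, 10, 12, 1, 15, 2, 9, 5, 16, 13]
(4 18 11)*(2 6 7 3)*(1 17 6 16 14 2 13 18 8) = (1 17 6 7 3 13 18 11 4 8)(2 16 14) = [0, 17, 16, 13, 8, 5, 7, 3, 1, 9, 10, 4, 12, 18, 2, 15, 14, 6, 11]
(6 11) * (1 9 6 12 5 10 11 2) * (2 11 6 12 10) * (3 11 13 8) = (1 9 12 5 2)(3 11 10 6 13 8) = [0, 9, 1, 11, 4, 2, 13, 7, 3, 12, 6, 10, 5, 8]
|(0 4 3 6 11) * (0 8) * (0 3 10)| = |(0 4 10)(3 6 11 8)| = 12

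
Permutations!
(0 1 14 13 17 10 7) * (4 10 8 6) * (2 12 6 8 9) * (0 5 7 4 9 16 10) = (0 1 14 13 17 16 10 4)(2 12 6 9)(5 7) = [1, 14, 12, 3, 0, 7, 9, 5, 8, 2, 4, 11, 6, 17, 13, 15, 10, 16]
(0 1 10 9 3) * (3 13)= (0 1 10 9 13 3)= [1, 10, 2, 0, 4, 5, 6, 7, 8, 13, 9, 11, 12, 3]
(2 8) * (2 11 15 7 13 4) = [0, 1, 8, 3, 2, 5, 6, 13, 11, 9, 10, 15, 12, 4, 14, 7] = (2 8 11 15 7 13 4)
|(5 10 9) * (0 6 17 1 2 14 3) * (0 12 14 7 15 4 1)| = 15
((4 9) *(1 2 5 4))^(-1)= (1 9 4 5 2)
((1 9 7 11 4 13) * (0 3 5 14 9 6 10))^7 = ((0 3 5 14 9 7 11 4 13 1 6 10))^7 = (0 4 5 1 9 10 11 3 13 14 6 7)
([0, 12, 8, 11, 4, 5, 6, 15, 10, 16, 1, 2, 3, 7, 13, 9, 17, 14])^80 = (1 11 10 3 8 12 2)(7 16 13 9 14 15 17)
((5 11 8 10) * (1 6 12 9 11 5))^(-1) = (1 10 8 11 9 12 6)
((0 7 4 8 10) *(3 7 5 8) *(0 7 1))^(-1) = ((0 5 8 10 7 4 3 1))^(-1) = (0 1 3 4 7 10 8 5)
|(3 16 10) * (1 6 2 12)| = 12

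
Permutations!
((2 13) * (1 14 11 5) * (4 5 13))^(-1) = ((1 14 11 13 2 4 5))^(-1) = (1 5 4 2 13 11 14)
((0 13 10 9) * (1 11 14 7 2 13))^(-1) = (0 9 10 13 2 7 14 11 1)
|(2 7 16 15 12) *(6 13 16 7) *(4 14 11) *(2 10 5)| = 24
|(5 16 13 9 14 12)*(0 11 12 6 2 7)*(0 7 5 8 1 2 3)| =13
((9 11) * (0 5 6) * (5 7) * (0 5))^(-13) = (0 7)(5 6)(9 11)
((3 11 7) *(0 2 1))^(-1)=(0 1 2)(3 7 11)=((0 2 1)(3 11 7))^(-1)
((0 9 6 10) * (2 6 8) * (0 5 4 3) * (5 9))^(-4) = ((0 5 4 3)(2 6 10 9 8))^(-4) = (2 6 10 9 8)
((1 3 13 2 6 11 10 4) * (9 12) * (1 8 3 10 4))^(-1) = ((1 10)(2 6 11 4 8 3 13)(9 12))^(-1) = (1 10)(2 13 3 8 4 11 6)(9 12)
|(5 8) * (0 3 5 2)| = 5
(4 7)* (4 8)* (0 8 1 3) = [8, 3, 2, 0, 7, 5, 6, 1, 4] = (0 8 4 7 1 3)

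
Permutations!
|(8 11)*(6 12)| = |(6 12)(8 11)| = 2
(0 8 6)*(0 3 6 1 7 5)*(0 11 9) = (0 8 1 7 5 11 9)(3 6) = [8, 7, 2, 6, 4, 11, 3, 5, 1, 0, 10, 9]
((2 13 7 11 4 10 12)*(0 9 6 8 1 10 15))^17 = ((0 9 6 8 1 10 12 2 13 7 11 4 15))^17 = (0 1 13 15 8 2 4 6 12 11 9 10 7)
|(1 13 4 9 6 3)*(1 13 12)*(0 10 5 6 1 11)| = 11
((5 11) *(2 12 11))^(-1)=((2 12 11 5))^(-1)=(2 5 11 12)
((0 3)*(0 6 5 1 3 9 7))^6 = (9)(1 6)(3 5)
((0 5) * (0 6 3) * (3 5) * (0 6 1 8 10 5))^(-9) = ((0 3 6)(1 8 10 5))^(-9) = (1 5 10 8)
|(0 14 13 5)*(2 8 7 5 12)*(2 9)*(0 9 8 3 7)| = |(0 14 13 12 8)(2 3 7 5 9)| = 5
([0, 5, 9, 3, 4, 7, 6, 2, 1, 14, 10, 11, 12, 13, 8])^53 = [0, 9, 1, 3, 4, 14, 6, 8, 2, 5, 10, 11, 12, 13, 7]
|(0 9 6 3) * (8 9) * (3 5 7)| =|(0 8 9 6 5 7 3)| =7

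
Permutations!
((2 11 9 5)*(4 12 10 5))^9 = ((2 11 9 4 12 10 5))^9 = (2 9 12 5 11 4 10)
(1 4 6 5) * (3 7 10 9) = [0, 4, 2, 7, 6, 1, 5, 10, 8, 3, 9] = (1 4 6 5)(3 7 10 9)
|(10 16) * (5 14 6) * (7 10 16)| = |(16)(5 14 6)(7 10)| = 6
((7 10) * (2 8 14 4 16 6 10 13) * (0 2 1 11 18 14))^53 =(0 8 2)(1 14 6 13 18 16 7 11 4 10)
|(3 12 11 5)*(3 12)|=3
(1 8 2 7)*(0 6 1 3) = (0 6 1 8 2 7 3) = [6, 8, 7, 0, 4, 5, 1, 3, 2]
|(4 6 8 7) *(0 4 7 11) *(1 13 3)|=15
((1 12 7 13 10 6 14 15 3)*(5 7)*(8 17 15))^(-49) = ((1 12 5 7 13 10 6 14 8 17 15 3))^(-49) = (1 3 15 17 8 14 6 10 13 7 5 12)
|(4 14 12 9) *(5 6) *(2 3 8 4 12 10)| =6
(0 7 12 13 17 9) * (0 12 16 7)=(7 16)(9 12 13 17)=[0, 1, 2, 3, 4, 5, 6, 16, 8, 12, 10, 11, 13, 17, 14, 15, 7, 9]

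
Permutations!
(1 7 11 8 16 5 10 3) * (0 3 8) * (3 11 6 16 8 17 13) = (0 11)(1 7 6 16 5 10 17 13 3) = [11, 7, 2, 1, 4, 10, 16, 6, 8, 9, 17, 0, 12, 3, 14, 15, 5, 13]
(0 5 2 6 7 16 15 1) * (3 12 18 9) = (0 5 2 6 7 16 15 1)(3 12 18 9) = [5, 0, 6, 12, 4, 2, 7, 16, 8, 3, 10, 11, 18, 13, 14, 1, 15, 17, 9]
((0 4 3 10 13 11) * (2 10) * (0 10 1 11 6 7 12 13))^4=(13)(0 1 4 11 3 10 2)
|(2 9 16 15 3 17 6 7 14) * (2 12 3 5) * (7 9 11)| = 12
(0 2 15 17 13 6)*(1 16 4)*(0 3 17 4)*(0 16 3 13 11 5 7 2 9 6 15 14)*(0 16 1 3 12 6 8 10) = (0 9 8 10)(1 12 6 13 15 4 3 17 11 5 7 2 14 16) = [9, 12, 14, 17, 3, 7, 13, 2, 10, 8, 0, 5, 6, 15, 16, 4, 1, 11]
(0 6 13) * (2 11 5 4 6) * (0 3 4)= (0 2 11 5)(3 4 6 13)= [2, 1, 11, 4, 6, 0, 13, 7, 8, 9, 10, 5, 12, 3]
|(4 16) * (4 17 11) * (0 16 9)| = 6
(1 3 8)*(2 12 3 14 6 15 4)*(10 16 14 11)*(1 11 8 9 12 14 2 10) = (1 8 11)(2 14 6 15 4 10 16)(3 9 12) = [0, 8, 14, 9, 10, 5, 15, 7, 11, 12, 16, 1, 3, 13, 6, 4, 2]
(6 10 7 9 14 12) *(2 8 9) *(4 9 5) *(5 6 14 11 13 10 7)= (2 8 6 7)(4 9 11 13 10 5)(12 14)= [0, 1, 8, 3, 9, 4, 7, 2, 6, 11, 5, 13, 14, 10, 12]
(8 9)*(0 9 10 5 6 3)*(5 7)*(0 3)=(0 9 8 10 7 5 6)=[9, 1, 2, 3, 4, 6, 0, 5, 10, 8, 7]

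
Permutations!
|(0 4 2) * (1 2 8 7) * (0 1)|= 4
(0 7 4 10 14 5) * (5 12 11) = (0 7 4 10 14 12 11 5) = [7, 1, 2, 3, 10, 0, 6, 4, 8, 9, 14, 5, 11, 13, 12]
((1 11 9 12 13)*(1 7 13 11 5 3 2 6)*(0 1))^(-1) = ((0 1 5 3 2 6)(7 13)(9 12 11))^(-1) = (0 6 2 3 5 1)(7 13)(9 11 12)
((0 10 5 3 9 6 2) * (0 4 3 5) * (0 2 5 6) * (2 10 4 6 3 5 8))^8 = (10)(0 3 4 9 5)(2 8 6)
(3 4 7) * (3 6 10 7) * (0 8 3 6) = (0 8 3 4 6 10 7) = [8, 1, 2, 4, 6, 5, 10, 0, 3, 9, 7]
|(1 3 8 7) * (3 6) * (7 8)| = 4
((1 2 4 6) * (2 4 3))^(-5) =(1 4 6)(2 3) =((1 4 6)(2 3))^(-5)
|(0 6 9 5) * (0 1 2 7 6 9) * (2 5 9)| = 4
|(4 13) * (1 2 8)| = 6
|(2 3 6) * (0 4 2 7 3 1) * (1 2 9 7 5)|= 8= |(0 4 9 7 3 6 5 1)|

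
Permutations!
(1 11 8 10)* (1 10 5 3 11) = (3 11 8 5) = [0, 1, 2, 11, 4, 3, 6, 7, 5, 9, 10, 8]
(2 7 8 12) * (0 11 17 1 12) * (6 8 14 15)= [11, 12, 7, 3, 4, 5, 8, 14, 0, 9, 10, 17, 2, 13, 15, 6, 16, 1]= (0 11 17 1 12 2 7 14 15 6 8)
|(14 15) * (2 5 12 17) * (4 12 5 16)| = 10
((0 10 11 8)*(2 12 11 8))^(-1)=(0 8 10)(2 11 12)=((0 10 8)(2 12 11))^(-1)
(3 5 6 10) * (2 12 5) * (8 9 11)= (2 12 5 6 10 3)(8 9 11)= [0, 1, 12, 2, 4, 6, 10, 7, 9, 11, 3, 8, 5]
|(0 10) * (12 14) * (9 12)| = |(0 10)(9 12 14)| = 6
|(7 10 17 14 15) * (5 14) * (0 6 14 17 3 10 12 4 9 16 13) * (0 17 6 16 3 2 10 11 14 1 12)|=30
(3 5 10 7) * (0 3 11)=(0 3 5 10 7 11)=[3, 1, 2, 5, 4, 10, 6, 11, 8, 9, 7, 0]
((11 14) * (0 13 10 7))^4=(14)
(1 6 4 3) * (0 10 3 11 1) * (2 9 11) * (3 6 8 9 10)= [3, 8, 10, 0, 2, 5, 4, 7, 9, 11, 6, 1]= (0 3)(1 8 9 11)(2 10 6 4)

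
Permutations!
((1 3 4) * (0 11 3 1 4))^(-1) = ((0 11 3))^(-1) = (0 3 11)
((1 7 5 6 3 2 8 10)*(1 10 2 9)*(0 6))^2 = (10)(0 3 1 5 6 9 7)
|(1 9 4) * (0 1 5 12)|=6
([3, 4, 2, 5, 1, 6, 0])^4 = (6)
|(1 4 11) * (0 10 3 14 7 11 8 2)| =|(0 10 3 14 7 11 1 4 8 2)| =10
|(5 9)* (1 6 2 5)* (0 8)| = 10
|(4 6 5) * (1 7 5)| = 5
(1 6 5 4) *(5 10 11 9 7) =(1 6 10 11 9 7 5 4) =[0, 6, 2, 3, 1, 4, 10, 5, 8, 7, 11, 9]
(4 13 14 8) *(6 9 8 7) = (4 13 14 7 6 9 8) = [0, 1, 2, 3, 13, 5, 9, 6, 4, 8, 10, 11, 12, 14, 7]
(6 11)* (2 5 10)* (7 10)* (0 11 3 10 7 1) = (0 11 6 3 10 2 5 1) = [11, 0, 5, 10, 4, 1, 3, 7, 8, 9, 2, 6]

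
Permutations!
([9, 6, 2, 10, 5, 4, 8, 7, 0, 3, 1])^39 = (0 1 9 6 3 8 10)(4 5)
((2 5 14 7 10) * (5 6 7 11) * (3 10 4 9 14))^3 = (2 4 11 10 7 14 3 6 9 5)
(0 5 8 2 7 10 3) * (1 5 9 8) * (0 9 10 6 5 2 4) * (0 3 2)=[10, 0, 7, 9, 3, 1, 5, 6, 4, 8, 2]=(0 10 2 7 6 5 1)(3 9 8 4)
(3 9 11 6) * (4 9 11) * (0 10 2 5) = [10, 1, 5, 11, 9, 0, 3, 7, 8, 4, 2, 6] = (0 10 2 5)(3 11 6)(4 9)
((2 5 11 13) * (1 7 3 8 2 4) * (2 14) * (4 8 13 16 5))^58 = ((1 7 3 13 8 14 2 4)(5 11 16))^58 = (1 3 8 2)(4 7 13 14)(5 11 16)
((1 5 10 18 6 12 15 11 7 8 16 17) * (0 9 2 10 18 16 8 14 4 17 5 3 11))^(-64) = ((0 9 2 10 16 5 18 6 12 15)(1 3 11 7 14 4 17))^(-64) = (0 18 2 12 16)(1 17 4 14 7 11 3)(5 9 6 10 15)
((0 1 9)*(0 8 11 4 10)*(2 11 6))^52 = (0 4 2 8 1 10 11 6 9) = ((0 1 9 8 6 2 11 4 10))^52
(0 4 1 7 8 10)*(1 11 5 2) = (0 4 11 5 2 1 7 8 10) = [4, 7, 1, 3, 11, 2, 6, 8, 10, 9, 0, 5]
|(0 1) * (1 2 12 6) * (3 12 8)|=|(0 2 8 3 12 6 1)|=7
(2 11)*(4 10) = (2 11)(4 10) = [0, 1, 11, 3, 10, 5, 6, 7, 8, 9, 4, 2]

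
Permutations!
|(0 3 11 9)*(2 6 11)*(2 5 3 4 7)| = 14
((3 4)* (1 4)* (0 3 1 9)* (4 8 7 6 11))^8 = ((0 3 9)(1 8 7 6 11 4))^8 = (0 9 3)(1 7 11)(4 8 6)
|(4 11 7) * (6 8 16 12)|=|(4 11 7)(6 8 16 12)|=12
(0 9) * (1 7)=(0 9)(1 7)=[9, 7, 2, 3, 4, 5, 6, 1, 8, 0]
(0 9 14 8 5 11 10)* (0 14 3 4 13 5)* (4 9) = [4, 1, 2, 9, 13, 11, 6, 7, 0, 3, 14, 10, 12, 5, 8] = (0 4 13 5 11 10 14 8)(3 9)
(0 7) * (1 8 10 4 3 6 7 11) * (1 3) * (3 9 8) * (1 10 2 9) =[11, 3, 9, 6, 10, 5, 7, 0, 2, 8, 4, 1] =(0 11 1 3 6 7)(2 9 8)(4 10)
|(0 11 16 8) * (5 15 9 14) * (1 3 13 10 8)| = |(0 11 16 1 3 13 10 8)(5 15 9 14)| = 8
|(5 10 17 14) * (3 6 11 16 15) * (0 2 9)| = 60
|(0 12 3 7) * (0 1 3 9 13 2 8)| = 6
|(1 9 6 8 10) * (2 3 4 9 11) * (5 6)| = 10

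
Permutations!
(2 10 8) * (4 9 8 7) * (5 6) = (2 10 7 4 9 8)(5 6) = [0, 1, 10, 3, 9, 6, 5, 4, 2, 8, 7]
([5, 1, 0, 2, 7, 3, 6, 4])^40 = (7)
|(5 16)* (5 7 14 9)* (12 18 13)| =|(5 16 7 14 9)(12 18 13)| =15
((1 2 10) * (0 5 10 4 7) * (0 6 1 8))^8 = ((0 5 10 8)(1 2 4 7 6))^8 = (10)(1 7 2 6 4)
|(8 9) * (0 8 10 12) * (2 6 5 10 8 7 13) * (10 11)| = 18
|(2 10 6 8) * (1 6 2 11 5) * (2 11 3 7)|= |(1 6 8 3 7 2 10 11 5)|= 9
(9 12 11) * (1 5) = [0, 5, 2, 3, 4, 1, 6, 7, 8, 12, 10, 9, 11] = (1 5)(9 12 11)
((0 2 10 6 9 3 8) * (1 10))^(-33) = ((0 2 1 10 6 9 3 8))^(-33) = (0 8 3 9 6 10 1 2)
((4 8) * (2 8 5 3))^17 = (2 4 3 8 5)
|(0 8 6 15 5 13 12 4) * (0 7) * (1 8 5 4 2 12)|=18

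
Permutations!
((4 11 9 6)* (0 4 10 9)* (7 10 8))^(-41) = ((0 4 11)(6 8 7 10 9))^(-41) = (0 4 11)(6 9 10 7 8)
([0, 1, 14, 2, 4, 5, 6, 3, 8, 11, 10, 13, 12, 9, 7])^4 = [0, 1, 2, 3, 4, 5, 6, 7, 8, 11, 10, 13, 12, 9, 14]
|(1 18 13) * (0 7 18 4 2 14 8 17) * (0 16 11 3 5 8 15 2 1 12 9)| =|(0 7 18 13 12 9)(1 4)(2 14 15)(3 5 8 17 16 11)| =6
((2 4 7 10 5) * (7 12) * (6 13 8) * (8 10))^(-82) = (2 5 10 13 6 8 7 12 4)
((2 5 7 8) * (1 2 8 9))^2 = ((1 2 5 7 9))^2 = (1 5 9 2 7)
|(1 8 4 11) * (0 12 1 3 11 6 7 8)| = |(0 12 1)(3 11)(4 6 7 8)| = 12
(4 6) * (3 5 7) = [0, 1, 2, 5, 6, 7, 4, 3] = (3 5 7)(4 6)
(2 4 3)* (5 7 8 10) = [0, 1, 4, 2, 3, 7, 6, 8, 10, 9, 5] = (2 4 3)(5 7 8 10)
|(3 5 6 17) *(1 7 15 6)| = |(1 7 15 6 17 3 5)| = 7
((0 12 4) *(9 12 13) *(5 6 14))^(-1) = ((0 13 9 12 4)(5 6 14))^(-1) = (0 4 12 9 13)(5 14 6)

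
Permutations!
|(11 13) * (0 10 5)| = 6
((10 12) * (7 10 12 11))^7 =(12)(7 10 11)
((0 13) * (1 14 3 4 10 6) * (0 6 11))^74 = (0 6 14 4 11 13 1 3 10)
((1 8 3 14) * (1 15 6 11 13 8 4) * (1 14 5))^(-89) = (1 4 14 15 6 11 13 8 3 5)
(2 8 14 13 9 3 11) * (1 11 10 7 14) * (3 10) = (1 11 2 8)(7 14 13 9 10) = [0, 11, 8, 3, 4, 5, 6, 14, 1, 10, 7, 2, 12, 9, 13]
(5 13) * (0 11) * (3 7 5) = (0 11)(3 7 5 13) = [11, 1, 2, 7, 4, 13, 6, 5, 8, 9, 10, 0, 12, 3]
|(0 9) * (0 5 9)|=2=|(5 9)|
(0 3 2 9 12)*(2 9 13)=(0 3 9 12)(2 13)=[3, 1, 13, 9, 4, 5, 6, 7, 8, 12, 10, 11, 0, 2]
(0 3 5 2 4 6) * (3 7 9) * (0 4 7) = (2 7 9 3 5)(4 6) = [0, 1, 7, 5, 6, 2, 4, 9, 8, 3]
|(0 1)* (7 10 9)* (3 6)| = |(0 1)(3 6)(7 10 9)| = 6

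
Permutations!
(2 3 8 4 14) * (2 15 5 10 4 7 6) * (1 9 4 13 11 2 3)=(1 9 4 14 15 5 10 13 11 2)(3 8 7 6)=[0, 9, 1, 8, 14, 10, 3, 6, 7, 4, 13, 2, 12, 11, 15, 5]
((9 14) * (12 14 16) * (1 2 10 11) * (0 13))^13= (0 13)(1 2 10 11)(9 16 12 14)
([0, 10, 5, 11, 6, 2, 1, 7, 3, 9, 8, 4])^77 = [0, 1, 5, 3, 4, 2, 6, 7, 8, 9, 10, 11]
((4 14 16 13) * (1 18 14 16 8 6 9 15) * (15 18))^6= ((1 15)(4 16 13)(6 9 18 14 8))^6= (6 9 18 14 8)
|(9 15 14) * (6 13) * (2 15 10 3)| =6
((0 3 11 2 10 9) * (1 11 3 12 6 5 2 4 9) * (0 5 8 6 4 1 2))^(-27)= ((0 12 4 9 5)(1 11)(2 10)(6 8))^(-27)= (0 9 12 5 4)(1 11)(2 10)(6 8)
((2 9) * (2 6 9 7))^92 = ((2 7)(6 9))^92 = (9)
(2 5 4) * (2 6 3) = (2 5 4 6 3) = [0, 1, 5, 2, 6, 4, 3]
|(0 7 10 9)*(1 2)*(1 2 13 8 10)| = 7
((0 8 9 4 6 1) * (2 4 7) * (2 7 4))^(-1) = ((0 8 9 4 6 1))^(-1) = (0 1 6 4 9 8)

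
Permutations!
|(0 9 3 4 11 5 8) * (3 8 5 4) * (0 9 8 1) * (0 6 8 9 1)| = 6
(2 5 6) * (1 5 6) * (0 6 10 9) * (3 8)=[6, 5, 10, 8, 4, 1, 2, 7, 3, 0, 9]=(0 6 2 10 9)(1 5)(3 8)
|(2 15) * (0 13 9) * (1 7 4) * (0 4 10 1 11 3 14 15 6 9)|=24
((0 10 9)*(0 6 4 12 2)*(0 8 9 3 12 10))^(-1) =((2 8 9 6 4 10 3 12))^(-1) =(2 12 3 10 4 6 9 8)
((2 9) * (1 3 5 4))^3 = ((1 3 5 4)(2 9))^3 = (1 4 5 3)(2 9)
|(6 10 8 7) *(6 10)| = 3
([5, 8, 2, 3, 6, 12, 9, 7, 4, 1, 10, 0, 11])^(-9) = (0 11 12 5)(1 8 4 6 9)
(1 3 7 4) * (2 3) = (1 2 3 7 4) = [0, 2, 3, 7, 1, 5, 6, 4]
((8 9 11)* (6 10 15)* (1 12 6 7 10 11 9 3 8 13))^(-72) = (15)(1 11 12 13 6)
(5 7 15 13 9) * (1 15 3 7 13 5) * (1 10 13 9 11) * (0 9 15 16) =(0 9 10 13 11 1 16)(3 7)(5 15) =[9, 16, 2, 7, 4, 15, 6, 3, 8, 10, 13, 1, 12, 11, 14, 5, 0]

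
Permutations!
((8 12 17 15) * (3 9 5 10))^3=(3 10 5 9)(8 15 17 12)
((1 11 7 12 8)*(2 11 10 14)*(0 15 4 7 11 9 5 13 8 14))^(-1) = (0 10 1 8 13 5 9 2 14 12 7 4 15)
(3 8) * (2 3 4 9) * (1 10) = (1 10)(2 3 8 4 9) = [0, 10, 3, 8, 9, 5, 6, 7, 4, 2, 1]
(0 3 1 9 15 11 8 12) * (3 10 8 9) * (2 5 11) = (0 10 8 12)(1 3)(2 5 11 9 15) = [10, 3, 5, 1, 4, 11, 6, 7, 12, 15, 8, 9, 0, 13, 14, 2]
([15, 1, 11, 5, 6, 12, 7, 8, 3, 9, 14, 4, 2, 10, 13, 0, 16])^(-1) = [15, 1, 12, 8, 11, 3, 4, 6, 7, 9, 13, 2, 5, 14, 10, 0, 16]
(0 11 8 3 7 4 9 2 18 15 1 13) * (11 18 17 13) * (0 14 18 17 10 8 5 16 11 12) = (0 17 13 14 18 15 1 12)(2 10 8 3 7 4 9)(5 16 11) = [17, 12, 10, 7, 9, 16, 6, 4, 3, 2, 8, 5, 0, 14, 18, 1, 11, 13, 15]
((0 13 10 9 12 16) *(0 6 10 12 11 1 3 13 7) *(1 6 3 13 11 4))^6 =(1 6 12 9 3)(4 11 13 10 16)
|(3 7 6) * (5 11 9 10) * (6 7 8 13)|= |(3 8 13 6)(5 11 9 10)|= 4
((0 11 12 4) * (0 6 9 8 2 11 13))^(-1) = (0 13)(2 8 9 6 4 12 11)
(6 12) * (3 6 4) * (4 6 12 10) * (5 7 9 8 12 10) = (3 10 4)(5 7 9 8 12 6) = [0, 1, 2, 10, 3, 7, 5, 9, 12, 8, 4, 11, 6]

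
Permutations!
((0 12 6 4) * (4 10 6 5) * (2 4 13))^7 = (0 12 5 13 2 4)(6 10)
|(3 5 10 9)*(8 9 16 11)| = 7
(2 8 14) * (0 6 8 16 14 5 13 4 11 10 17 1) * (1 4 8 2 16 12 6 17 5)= [17, 0, 12, 3, 11, 13, 2, 7, 1, 9, 5, 10, 6, 8, 16, 15, 14, 4]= (0 17 4 11 10 5 13 8 1)(2 12 6)(14 16)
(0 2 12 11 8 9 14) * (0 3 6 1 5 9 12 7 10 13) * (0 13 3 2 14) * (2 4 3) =(0 14 4 3 6 1 5 9)(2 7 10)(8 12 11) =[14, 5, 7, 6, 3, 9, 1, 10, 12, 0, 2, 8, 11, 13, 4]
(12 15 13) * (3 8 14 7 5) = [0, 1, 2, 8, 4, 3, 6, 5, 14, 9, 10, 11, 15, 12, 7, 13] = (3 8 14 7 5)(12 15 13)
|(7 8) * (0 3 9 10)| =4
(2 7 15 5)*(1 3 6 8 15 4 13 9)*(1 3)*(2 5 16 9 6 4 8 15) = (2 7 8)(3 4 13 6 15 16 9) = [0, 1, 7, 4, 13, 5, 15, 8, 2, 3, 10, 11, 12, 6, 14, 16, 9]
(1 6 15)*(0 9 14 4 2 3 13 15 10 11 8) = (0 9 14 4 2 3 13 15 1 6 10 11 8) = [9, 6, 3, 13, 2, 5, 10, 7, 0, 14, 11, 8, 12, 15, 4, 1]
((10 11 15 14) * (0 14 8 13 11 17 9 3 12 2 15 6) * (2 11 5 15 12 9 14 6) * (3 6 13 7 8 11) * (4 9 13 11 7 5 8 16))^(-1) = (0 6 9 4 16 7 15 5 8 13 3 12 2 11)(10 14 17)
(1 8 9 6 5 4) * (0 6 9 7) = (9)(0 6 5 4 1 8 7) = [6, 8, 2, 3, 1, 4, 5, 0, 7, 9]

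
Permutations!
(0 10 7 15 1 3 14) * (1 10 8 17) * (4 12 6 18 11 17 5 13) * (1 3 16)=(0 8 5 13 4 12 6 18 11 17 3 14)(1 16)(7 15 10)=[8, 16, 2, 14, 12, 13, 18, 15, 5, 9, 7, 17, 6, 4, 0, 10, 1, 3, 11]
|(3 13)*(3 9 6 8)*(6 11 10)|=|(3 13 9 11 10 6 8)|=7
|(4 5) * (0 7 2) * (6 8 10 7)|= |(0 6 8 10 7 2)(4 5)|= 6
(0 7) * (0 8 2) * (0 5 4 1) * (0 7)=(1 7 8 2 5 4)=[0, 7, 5, 3, 1, 4, 6, 8, 2]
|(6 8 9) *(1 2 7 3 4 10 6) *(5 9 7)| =12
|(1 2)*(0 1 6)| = |(0 1 2 6)| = 4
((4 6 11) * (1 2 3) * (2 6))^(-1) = (1 3 2 4 11 6)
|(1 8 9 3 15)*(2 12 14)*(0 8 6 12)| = 10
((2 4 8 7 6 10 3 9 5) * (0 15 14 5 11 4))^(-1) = (0 2 5 14 15)(3 10 6 7 8 4 11 9)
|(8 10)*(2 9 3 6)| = 4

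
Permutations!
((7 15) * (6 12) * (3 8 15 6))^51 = ((3 8 15 7 6 12))^51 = (3 7)(6 8)(12 15)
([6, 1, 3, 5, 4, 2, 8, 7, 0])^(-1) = (0 8 6)(2 5 3)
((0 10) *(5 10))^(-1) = ((0 5 10))^(-1) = (0 10 5)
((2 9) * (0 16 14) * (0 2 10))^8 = (0 14 9)(2 10 16)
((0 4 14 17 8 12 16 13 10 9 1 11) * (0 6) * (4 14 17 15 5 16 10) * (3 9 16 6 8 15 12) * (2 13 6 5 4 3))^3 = ((0 14 12 10 16 6)(1 11 8 2 13 3 9)(4 17 15))^3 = (17)(0 10)(1 2 9 8 3 11 13)(6 12)(14 16)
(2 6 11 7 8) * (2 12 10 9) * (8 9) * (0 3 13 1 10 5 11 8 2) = (0 3 13 1 10 2 6 8 12 5 11 7 9) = [3, 10, 6, 13, 4, 11, 8, 9, 12, 0, 2, 7, 5, 1]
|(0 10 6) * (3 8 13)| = 3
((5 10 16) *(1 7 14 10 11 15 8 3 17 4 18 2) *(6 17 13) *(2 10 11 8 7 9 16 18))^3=((1 9 16 5 8 3 13 6 17 4 2)(7 14 11 15)(10 18))^3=(1 5 13 4 9 8 6 2 16 3 17)(7 15 11 14)(10 18)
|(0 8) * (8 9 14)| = 4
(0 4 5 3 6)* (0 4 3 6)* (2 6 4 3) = [2, 1, 6, 0, 5, 4, 3] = (0 2 6 3)(4 5)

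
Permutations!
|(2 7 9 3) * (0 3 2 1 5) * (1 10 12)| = 6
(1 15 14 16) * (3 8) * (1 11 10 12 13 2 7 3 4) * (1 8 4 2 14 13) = (1 15 13 14 16 11 10 12)(2 7 3 4 8) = [0, 15, 7, 4, 8, 5, 6, 3, 2, 9, 12, 10, 1, 14, 16, 13, 11]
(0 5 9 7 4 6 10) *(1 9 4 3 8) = (0 5 4 6 10)(1 9 7 3 8) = [5, 9, 2, 8, 6, 4, 10, 3, 1, 7, 0]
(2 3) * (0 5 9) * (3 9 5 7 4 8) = [7, 1, 9, 2, 8, 5, 6, 4, 3, 0] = (0 7 4 8 3 2 9)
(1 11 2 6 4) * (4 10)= [0, 11, 6, 3, 1, 5, 10, 7, 8, 9, 4, 2]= (1 11 2 6 10 4)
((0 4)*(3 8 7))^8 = (3 7 8)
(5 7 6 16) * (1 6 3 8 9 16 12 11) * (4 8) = (1 6 12 11)(3 4 8 9 16 5 7) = [0, 6, 2, 4, 8, 7, 12, 3, 9, 16, 10, 1, 11, 13, 14, 15, 5]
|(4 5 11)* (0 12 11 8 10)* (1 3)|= |(0 12 11 4 5 8 10)(1 3)|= 14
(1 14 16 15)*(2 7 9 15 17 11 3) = (1 14 16 17 11 3 2 7 9 15) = [0, 14, 7, 2, 4, 5, 6, 9, 8, 15, 10, 3, 12, 13, 16, 1, 17, 11]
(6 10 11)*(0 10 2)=(0 10 11 6 2)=[10, 1, 0, 3, 4, 5, 2, 7, 8, 9, 11, 6]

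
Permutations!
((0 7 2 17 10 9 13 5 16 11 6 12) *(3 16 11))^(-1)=(0 12 6 11 5 13 9 10 17 2 7)(3 16)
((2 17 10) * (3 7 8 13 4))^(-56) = ((2 17 10)(3 7 8 13 4))^(-56) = (2 17 10)(3 4 13 8 7)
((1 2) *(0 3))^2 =(3)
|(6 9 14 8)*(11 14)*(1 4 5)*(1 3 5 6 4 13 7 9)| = |(1 13 7 9 11 14 8 4 6)(3 5)| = 18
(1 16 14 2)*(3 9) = (1 16 14 2)(3 9) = [0, 16, 1, 9, 4, 5, 6, 7, 8, 3, 10, 11, 12, 13, 2, 15, 14]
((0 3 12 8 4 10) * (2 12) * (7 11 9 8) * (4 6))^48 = (0 7 6 3 11 4 2 9 10 12 8)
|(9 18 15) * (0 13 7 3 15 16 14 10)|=|(0 13 7 3 15 9 18 16 14 10)|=10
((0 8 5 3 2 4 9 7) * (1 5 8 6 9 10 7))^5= (0 3)(1 10)(2 6)(4 9)(5 7)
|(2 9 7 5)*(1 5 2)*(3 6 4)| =|(1 5)(2 9 7)(3 6 4)| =6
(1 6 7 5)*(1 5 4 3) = (1 6 7 4 3) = [0, 6, 2, 1, 3, 5, 7, 4]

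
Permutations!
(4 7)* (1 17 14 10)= (1 17 14 10)(4 7)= [0, 17, 2, 3, 7, 5, 6, 4, 8, 9, 1, 11, 12, 13, 10, 15, 16, 14]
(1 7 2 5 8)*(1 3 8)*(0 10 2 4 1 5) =(0 10 2)(1 7 4)(3 8) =[10, 7, 0, 8, 1, 5, 6, 4, 3, 9, 2]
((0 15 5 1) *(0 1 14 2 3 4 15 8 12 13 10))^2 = (0 12 10 8 13)(2 4 5)(3 15 14)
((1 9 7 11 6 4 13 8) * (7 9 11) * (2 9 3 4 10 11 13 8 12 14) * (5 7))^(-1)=((1 13 12 14 2 9 3 4 8)(5 7)(6 10 11))^(-1)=(1 8 4 3 9 2 14 12 13)(5 7)(6 11 10)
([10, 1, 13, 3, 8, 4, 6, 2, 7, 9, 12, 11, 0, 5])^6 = (13)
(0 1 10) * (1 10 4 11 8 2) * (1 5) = (0 10)(1 4 11 8 2 5) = [10, 4, 5, 3, 11, 1, 6, 7, 2, 9, 0, 8]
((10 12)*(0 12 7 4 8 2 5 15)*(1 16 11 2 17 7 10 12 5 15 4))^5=((0 5 4 8 17 7 1 16 11 2 15))^5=(0 7 15 17 2 8 11 4 16 5 1)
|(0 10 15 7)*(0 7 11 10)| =|(10 15 11)| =3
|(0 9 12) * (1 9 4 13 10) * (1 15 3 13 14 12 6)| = |(0 4 14 12)(1 9 6)(3 13 10 15)| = 12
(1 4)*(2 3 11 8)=(1 4)(2 3 11 8)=[0, 4, 3, 11, 1, 5, 6, 7, 2, 9, 10, 8]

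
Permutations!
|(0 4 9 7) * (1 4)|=5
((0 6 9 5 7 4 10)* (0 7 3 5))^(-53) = ((0 6 9)(3 5)(4 10 7))^(-53) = (0 6 9)(3 5)(4 10 7)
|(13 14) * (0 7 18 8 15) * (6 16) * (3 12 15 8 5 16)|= |(0 7 18 5 16 6 3 12 15)(13 14)|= 18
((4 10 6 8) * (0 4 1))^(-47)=(0 4 10 6 8 1)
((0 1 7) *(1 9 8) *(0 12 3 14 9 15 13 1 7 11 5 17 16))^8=(17)(3 9 7)(8 12 14)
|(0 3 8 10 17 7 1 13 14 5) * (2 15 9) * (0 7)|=|(0 3 8 10 17)(1 13 14 5 7)(2 15 9)|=15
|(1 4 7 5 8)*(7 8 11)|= |(1 4 8)(5 11 7)|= 3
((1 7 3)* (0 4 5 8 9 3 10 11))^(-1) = (0 11 10 7 1 3 9 8 5 4)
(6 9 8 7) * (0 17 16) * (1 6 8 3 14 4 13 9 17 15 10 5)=[15, 6, 2, 14, 13, 1, 17, 8, 7, 3, 5, 11, 12, 9, 4, 10, 0, 16]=(0 15 10 5 1 6 17 16)(3 14 4 13 9)(7 8)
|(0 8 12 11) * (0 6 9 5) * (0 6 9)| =|(0 8 12 11 9 5 6)| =7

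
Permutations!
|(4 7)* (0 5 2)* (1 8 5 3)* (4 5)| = 8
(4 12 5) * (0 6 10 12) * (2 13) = (0 6 10 12 5 4)(2 13) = [6, 1, 13, 3, 0, 4, 10, 7, 8, 9, 12, 11, 5, 2]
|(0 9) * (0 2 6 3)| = 5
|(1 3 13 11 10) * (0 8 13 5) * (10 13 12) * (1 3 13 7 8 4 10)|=30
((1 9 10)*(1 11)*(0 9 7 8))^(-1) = ((0 9 10 11 1 7 8))^(-1) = (0 8 7 1 11 10 9)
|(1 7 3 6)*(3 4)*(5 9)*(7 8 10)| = |(1 8 10 7 4 3 6)(5 9)| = 14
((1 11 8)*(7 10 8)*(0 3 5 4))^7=(0 4 5 3)(1 7 8 11 10)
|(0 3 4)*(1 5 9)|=3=|(0 3 4)(1 5 9)|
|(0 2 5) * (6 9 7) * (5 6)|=6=|(0 2 6 9 7 5)|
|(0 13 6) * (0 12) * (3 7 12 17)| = 7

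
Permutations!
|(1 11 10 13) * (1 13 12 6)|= 5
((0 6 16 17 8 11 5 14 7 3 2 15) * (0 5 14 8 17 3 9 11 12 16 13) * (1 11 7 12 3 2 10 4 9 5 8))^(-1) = ((17)(0 6 13)(1 11 14 12 16 2 15 8 3 10 4 9 7 5))^(-1) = (17)(0 13 6)(1 5 7 9 4 10 3 8 15 2 16 12 14 11)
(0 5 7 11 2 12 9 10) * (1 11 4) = [5, 11, 12, 3, 1, 7, 6, 4, 8, 10, 0, 2, 9] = (0 5 7 4 1 11 2 12 9 10)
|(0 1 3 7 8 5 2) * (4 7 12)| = 9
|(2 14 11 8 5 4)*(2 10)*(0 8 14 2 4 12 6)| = |(0 8 5 12 6)(4 10)(11 14)| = 10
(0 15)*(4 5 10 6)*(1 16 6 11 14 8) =(0 15)(1 16 6 4 5 10 11 14 8) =[15, 16, 2, 3, 5, 10, 4, 7, 1, 9, 11, 14, 12, 13, 8, 0, 6]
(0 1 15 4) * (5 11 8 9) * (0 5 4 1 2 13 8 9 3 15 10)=(0 2 13 8 3 15 1 10)(4 5 11 9)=[2, 10, 13, 15, 5, 11, 6, 7, 3, 4, 0, 9, 12, 8, 14, 1]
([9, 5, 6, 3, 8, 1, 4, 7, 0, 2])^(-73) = [8, 5, 9, 3, 6, 1, 2, 7, 4, 0]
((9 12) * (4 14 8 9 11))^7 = ((4 14 8 9 12 11))^7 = (4 14 8 9 12 11)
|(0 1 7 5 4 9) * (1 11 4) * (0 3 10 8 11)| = 6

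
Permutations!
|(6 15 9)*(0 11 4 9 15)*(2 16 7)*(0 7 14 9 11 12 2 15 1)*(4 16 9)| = 8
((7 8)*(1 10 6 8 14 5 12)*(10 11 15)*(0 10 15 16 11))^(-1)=((0 10 6 8 7 14 5 12 1)(11 16))^(-1)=(0 1 12 5 14 7 8 6 10)(11 16)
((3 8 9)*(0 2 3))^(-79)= (0 2 3 8 9)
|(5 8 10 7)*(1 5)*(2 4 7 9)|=8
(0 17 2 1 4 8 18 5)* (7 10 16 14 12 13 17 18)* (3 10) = [18, 4, 1, 10, 8, 0, 6, 3, 7, 9, 16, 11, 13, 17, 12, 15, 14, 2, 5] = (0 18 5)(1 4 8 7 3 10 16 14 12 13 17 2)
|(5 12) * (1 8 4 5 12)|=4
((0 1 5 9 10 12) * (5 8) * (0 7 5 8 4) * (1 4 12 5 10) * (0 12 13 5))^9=((0 4 12 7 10)(1 13 5 9))^9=(0 10 7 12 4)(1 13 5 9)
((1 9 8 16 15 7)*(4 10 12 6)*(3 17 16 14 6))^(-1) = (1 7 15 16 17 3 12 10 4 6 14 8 9)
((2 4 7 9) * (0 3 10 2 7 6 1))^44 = ((0 3 10 2 4 6 1)(7 9))^44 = (0 10 4 1 3 2 6)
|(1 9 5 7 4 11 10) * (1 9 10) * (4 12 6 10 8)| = 12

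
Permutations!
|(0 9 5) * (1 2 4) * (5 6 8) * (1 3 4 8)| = |(0 9 6 1 2 8 5)(3 4)| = 14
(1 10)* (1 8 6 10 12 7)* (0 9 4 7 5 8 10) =(0 9 4 7 1 12 5 8 6) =[9, 12, 2, 3, 7, 8, 0, 1, 6, 4, 10, 11, 5]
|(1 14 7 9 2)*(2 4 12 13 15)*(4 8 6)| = 11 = |(1 14 7 9 8 6 4 12 13 15 2)|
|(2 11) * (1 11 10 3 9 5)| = |(1 11 2 10 3 9 5)| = 7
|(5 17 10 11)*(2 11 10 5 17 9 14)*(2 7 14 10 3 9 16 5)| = 6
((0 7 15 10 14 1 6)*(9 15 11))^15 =(0 14 9)(1 15 7)(6 10 11)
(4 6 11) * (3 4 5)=(3 4 6 11 5)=[0, 1, 2, 4, 6, 3, 11, 7, 8, 9, 10, 5]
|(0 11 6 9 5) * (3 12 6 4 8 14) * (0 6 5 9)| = 9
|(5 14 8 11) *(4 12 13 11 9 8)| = 6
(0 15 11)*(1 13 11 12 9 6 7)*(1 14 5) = (0 15 12 9 6 7 14 5 1 13 11) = [15, 13, 2, 3, 4, 1, 7, 14, 8, 6, 10, 0, 9, 11, 5, 12]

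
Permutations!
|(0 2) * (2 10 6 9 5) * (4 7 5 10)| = 15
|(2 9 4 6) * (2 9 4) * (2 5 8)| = 6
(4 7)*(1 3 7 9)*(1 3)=(3 7 4 9)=[0, 1, 2, 7, 9, 5, 6, 4, 8, 3]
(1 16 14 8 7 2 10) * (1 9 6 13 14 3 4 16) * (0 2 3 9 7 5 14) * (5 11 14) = (0 2 10 7 3 4 16 9 6 13)(8 11 14) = [2, 1, 10, 4, 16, 5, 13, 3, 11, 6, 7, 14, 12, 0, 8, 15, 9]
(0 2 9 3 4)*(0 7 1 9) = (0 2)(1 9 3 4 7) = [2, 9, 0, 4, 7, 5, 6, 1, 8, 3]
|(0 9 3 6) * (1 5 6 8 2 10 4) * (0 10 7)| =30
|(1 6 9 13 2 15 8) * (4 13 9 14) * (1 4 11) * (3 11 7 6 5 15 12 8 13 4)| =|(1 5 15 13 2 12 8 3 11)(6 14 7)| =9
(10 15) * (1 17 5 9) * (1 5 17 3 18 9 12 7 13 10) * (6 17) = (1 3 18 9 5 12 7 13 10 15)(6 17) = [0, 3, 2, 18, 4, 12, 17, 13, 8, 5, 15, 11, 7, 10, 14, 1, 16, 6, 9]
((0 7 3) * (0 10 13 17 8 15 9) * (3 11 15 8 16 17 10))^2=((0 7 11 15 9)(10 13)(16 17))^2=(17)(0 11 9 7 15)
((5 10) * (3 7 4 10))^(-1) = (3 5 10 4 7)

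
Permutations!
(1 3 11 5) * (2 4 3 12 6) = (1 12 6 2 4 3 11 5) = [0, 12, 4, 11, 3, 1, 2, 7, 8, 9, 10, 5, 6]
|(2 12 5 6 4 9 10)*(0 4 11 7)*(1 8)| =|(0 4 9 10 2 12 5 6 11 7)(1 8)| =10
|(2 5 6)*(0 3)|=|(0 3)(2 5 6)|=6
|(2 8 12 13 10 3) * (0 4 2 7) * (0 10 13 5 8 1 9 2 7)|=15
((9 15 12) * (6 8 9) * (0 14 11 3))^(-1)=(0 3 11 14)(6 12 15 9 8)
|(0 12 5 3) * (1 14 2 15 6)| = 20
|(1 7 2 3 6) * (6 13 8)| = 7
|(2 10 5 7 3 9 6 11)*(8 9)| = |(2 10 5 7 3 8 9 6 11)| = 9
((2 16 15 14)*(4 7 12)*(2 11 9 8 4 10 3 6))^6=((2 16 15 14 11 9 8 4 7 12 10 3 6))^6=(2 8 6 9 3 11 10 14 12 15 7 16 4)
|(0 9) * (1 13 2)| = |(0 9)(1 13 2)| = 6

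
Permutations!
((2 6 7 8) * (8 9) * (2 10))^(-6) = ((2 6 7 9 8 10))^(-6) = (10)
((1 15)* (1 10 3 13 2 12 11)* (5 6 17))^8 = (5 17 6)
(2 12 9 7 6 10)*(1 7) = (1 7 6 10 2 12 9) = [0, 7, 12, 3, 4, 5, 10, 6, 8, 1, 2, 11, 9]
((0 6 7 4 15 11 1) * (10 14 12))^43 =(0 6 7 4 15 11 1)(10 14 12)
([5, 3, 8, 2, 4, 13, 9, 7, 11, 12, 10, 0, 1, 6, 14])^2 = [13, 2, 11, 8, 4, 6, 12, 7, 0, 1, 10, 5, 3, 9, 14]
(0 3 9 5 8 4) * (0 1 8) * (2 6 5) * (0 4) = (0 3 9 2 6 5 4 1 8) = [3, 8, 6, 9, 1, 4, 5, 7, 0, 2]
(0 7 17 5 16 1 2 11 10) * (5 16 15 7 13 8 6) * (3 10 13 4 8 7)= (0 4 8 6 5 15 3 10)(1 2 11 13 7 17 16)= [4, 2, 11, 10, 8, 15, 5, 17, 6, 9, 0, 13, 12, 7, 14, 3, 1, 16]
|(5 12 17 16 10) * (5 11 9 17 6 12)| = |(6 12)(9 17 16 10 11)| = 10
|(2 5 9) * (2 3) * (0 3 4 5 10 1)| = |(0 3 2 10 1)(4 5 9)| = 15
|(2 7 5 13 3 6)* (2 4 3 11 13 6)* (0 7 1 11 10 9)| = |(0 7 5 6 4 3 2 1 11 13 10 9)| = 12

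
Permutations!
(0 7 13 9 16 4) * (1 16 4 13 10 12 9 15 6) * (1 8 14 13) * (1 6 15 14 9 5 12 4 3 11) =(0 7 10 4)(1 16 6 8 9 3 11)(5 12)(13 14) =[7, 16, 2, 11, 0, 12, 8, 10, 9, 3, 4, 1, 5, 14, 13, 15, 6]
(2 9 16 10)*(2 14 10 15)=(2 9 16 15)(10 14)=[0, 1, 9, 3, 4, 5, 6, 7, 8, 16, 14, 11, 12, 13, 10, 2, 15]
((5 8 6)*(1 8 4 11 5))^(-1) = (1 6 8)(4 5 11)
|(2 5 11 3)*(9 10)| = 4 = |(2 5 11 3)(9 10)|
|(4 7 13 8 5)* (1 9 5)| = 7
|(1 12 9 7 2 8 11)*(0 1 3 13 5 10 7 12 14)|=|(0 1 14)(2 8 11 3 13 5 10 7)(9 12)|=24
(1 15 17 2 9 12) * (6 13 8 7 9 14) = [0, 15, 14, 3, 4, 5, 13, 9, 7, 12, 10, 11, 1, 8, 6, 17, 16, 2] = (1 15 17 2 14 6 13 8 7 9 12)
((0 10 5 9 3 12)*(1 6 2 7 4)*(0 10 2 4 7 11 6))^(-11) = ((0 2 11 6 4 1)(3 12 10 5 9))^(-11) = (0 2 11 6 4 1)(3 9 5 10 12)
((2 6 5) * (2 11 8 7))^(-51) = ((2 6 5 11 8 7))^(-51) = (2 11)(5 7)(6 8)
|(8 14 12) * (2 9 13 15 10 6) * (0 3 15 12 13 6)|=12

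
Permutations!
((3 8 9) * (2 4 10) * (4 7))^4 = ((2 7 4 10)(3 8 9))^4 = (10)(3 8 9)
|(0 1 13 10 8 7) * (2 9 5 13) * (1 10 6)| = 12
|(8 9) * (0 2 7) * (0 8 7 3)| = |(0 2 3)(7 8 9)| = 3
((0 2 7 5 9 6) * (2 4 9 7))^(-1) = (0 6 9 4)(5 7)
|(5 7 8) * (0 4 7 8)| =|(0 4 7)(5 8)| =6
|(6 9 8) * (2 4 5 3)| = 12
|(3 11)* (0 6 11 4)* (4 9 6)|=4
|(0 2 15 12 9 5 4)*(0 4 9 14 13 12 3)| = 12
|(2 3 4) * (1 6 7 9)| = 12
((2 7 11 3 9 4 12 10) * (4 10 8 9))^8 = (2 10 9 8 12 4 3 11 7)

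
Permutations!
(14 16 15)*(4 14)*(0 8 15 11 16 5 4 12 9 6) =(0 8 15 12 9 6)(4 14 5)(11 16) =[8, 1, 2, 3, 14, 4, 0, 7, 15, 6, 10, 16, 9, 13, 5, 12, 11]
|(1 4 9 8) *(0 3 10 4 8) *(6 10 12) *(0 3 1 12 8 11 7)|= 28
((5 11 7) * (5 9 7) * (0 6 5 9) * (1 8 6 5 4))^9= (0 7 9 11 5)(1 8 6 4)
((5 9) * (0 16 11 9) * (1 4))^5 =((0 16 11 9 5)(1 4))^5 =(16)(1 4)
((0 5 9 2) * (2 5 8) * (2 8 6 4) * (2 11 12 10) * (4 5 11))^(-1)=(0 2 10 12 11 9 5 6)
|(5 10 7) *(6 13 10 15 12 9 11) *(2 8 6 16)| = 12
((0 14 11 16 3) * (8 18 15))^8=((0 14 11 16 3)(8 18 15))^8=(0 16 14 3 11)(8 15 18)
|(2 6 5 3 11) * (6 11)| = 6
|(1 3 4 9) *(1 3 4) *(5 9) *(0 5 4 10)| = 6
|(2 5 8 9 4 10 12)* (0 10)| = |(0 10 12 2 5 8 9 4)| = 8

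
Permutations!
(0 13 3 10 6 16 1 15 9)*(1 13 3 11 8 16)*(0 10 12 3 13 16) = (16)(0 13 11 8)(1 15 9 10 6)(3 12) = [13, 15, 2, 12, 4, 5, 1, 7, 0, 10, 6, 8, 3, 11, 14, 9, 16]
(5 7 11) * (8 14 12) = (5 7 11)(8 14 12) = [0, 1, 2, 3, 4, 7, 6, 11, 14, 9, 10, 5, 8, 13, 12]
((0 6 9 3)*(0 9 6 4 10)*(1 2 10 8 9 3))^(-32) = (0 9 10 8 2 4 1)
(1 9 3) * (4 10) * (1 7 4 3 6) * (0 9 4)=(0 9 6 1 4 10 3 7)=[9, 4, 2, 7, 10, 5, 1, 0, 8, 6, 3]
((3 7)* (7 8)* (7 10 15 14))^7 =((3 8 10 15 14 7))^7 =(3 8 10 15 14 7)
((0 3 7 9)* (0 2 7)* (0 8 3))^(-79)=((2 7 9)(3 8))^(-79)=(2 9 7)(3 8)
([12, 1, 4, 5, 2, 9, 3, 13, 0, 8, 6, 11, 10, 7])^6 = [9, 1, 2, 10, 4, 6, 12, 7, 5, 3, 0, 11, 8, 13]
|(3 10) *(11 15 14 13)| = 4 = |(3 10)(11 15 14 13)|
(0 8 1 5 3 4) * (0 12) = [8, 5, 2, 4, 12, 3, 6, 7, 1, 9, 10, 11, 0] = (0 8 1 5 3 4 12)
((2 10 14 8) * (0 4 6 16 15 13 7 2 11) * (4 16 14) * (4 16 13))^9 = ((0 13 7 2 10 16 15 4 6 14 8 11))^9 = (0 14 15 2)(4 10 13 8)(6 16 7 11)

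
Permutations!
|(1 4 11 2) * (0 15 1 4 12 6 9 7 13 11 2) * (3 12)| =10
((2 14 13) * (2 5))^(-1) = ((2 14 13 5))^(-1) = (2 5 13 14)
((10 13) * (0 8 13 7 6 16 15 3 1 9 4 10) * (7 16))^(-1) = ((0 8 13)(1 9 4 10 16 15 3)(6 7))^(-1) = (0 13 8)(1 3 15 16 10 4 9)(6 7)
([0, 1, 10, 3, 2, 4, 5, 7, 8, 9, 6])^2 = [0, 1, 6, 3, 10, 2, 4, 7, 8, 9, 5]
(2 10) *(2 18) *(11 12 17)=[0, 1, 10, 3, 4, 5, 6, 7, 8, 9, 18, 12, 17, 13, 14, 15, 16, 11, 2]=(2 10 18)(11 12 17)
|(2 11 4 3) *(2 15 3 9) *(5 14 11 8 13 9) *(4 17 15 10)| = |(2 8 13 9)(3 10 4 5 14 11 17 15)| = 8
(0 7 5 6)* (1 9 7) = (0 1 9 7 5 6) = [1, 9, 2, 3, 4, 6, 0, 5, 8, 7]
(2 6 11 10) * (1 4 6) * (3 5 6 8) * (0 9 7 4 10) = (0 9 7 4 8 3 5 6 11)(1 10 2) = [9, 10, 1, 5, 8, 6, 11, 4, 3, 7, 2, 0]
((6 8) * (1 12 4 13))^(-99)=(1 12 4 13)(6 8)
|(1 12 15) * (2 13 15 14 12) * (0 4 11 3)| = 4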